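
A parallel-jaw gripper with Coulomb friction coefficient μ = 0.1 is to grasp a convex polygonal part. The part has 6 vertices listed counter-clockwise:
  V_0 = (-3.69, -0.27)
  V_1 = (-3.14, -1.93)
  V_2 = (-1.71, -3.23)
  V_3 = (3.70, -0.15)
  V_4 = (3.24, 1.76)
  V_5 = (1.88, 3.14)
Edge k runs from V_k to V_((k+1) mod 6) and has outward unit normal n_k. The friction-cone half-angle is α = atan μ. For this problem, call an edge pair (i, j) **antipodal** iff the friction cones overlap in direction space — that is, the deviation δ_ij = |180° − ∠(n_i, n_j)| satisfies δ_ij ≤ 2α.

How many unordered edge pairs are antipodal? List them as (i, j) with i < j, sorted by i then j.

count = 3; pairs: (0,3), (1,4), (2,5)

α = atan 0.1 = 5.71°;  2α = 11.42°
n_0 = (-0.9493, -0.3145)
n_1 = (-0.6727, -0.7399)
n_2 = (+0.4948, -0.8690)
n_3 = (+0.9722, +0.2341)
n_4 = (+0.7122, +0.7019)
n_5 = (-0.5221, +0.8529)
  (0,1): δ = 150.61°  ·
  (0,2): δ = 78.68°  ·
  (0,3): δ = 4.79°  ✓
  (0,4): δ = 26.25°  ·
  (0,5): δ = 103.14°  ·
  (1,2): δ = 108.07°  ·
  (1,3): δ = 34.19°  ·
  (1,4): δ = 3.14°  ✓
  (1,5): δ = 73.75°  ·
  (2,3): δ = 106.11°  ·
  (2,4): δ = 75.07°  ·
  (2,5): δ = 1.82°  ✓
  (3,4): δ = 148.96°  ·
  (3,5): δ = 72.07°  ·
  (4,5): δ = 103.11°  ·
antipodal pairs: 3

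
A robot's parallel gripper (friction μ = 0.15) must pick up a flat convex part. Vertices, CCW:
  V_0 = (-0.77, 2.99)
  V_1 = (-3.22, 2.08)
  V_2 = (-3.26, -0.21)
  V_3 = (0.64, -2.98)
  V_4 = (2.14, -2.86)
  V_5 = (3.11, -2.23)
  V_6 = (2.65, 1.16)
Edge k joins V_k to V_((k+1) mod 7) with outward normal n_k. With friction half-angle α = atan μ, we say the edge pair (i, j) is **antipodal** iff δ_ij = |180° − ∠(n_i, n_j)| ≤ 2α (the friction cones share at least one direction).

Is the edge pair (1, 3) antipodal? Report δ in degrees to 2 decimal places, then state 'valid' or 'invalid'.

α = atan 0.15 = 8.53°;  2α = 17.06°
edge 1: e_1 = (-0.04, -2.29);  n_1 = (-0.9998, +0.0175)
edge 3: e_3 = (+1.50, +0.12);  n_3 = (+0.0797, -0.9968)
∠(n_1, n_3) = 95.57°
δ = |180° − 95.57°| = 84.43°
84.43° > 2α = 17.06°  →  invalid

δ = 84.43°, invalid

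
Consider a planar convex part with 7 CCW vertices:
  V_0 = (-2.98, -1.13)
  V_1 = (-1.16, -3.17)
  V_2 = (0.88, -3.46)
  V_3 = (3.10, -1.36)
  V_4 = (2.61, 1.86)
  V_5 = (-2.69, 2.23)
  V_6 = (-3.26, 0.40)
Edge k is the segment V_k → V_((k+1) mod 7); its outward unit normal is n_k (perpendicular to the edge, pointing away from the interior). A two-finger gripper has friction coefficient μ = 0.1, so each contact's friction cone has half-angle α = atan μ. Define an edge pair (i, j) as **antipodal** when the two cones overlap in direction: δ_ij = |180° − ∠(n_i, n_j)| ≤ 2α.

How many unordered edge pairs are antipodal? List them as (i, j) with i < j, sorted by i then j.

α = atan 0.1 = 5.71°;  2α = 11.42°
n_0 = (-0.7462, -0.6657)
n_1 = (-0.1407, -0.9900)
n_2 = (+0.6872, -0.7265)
n_3 = (+0.9886, +0.1504)
n_4 = (+0.0696, +0.9976)
n_5 = (-0.9548, +0.2974)
n_6 = (-0.9837, -0.1800)
  (0,1): δ = 139.83°  ·
  (0,2): δ = 88.33°  ·
  (0,3): δ = 33.09°  ·
  (0,4): δ = 44.27°  ·
  (0,5): δ = 120.96°  ·
  (0,6): δ = 148.63°  ·
  (1,2): δ = 128.50°  ·
  (1,3): δ = 73.26°  ·
  (1,4): δ = 4.10°  ✓
  (1,5): δ = 80.79°  ·
  (1,6): δ = 108.46°  ·
  (2,3): δ = 124.76°  ·
  (2,4): δ = 47.40°  ·
  (2,5): δ = 29.29°  ·
  (2,6): δ = 56.96°  ·
  (3,4): δ = 102.65°  ·
  (3,5): δ = 25.95°  ·
  (3,6): δ = 1.72°  ✓
  (4,5): δ = 103.31°  ·
  (4,6): δ = 75.64°  ·
  (5,6): δ = 152.33°  ·
antipodal pairs: 2

count = 2; pairs: (1,4), (3,6)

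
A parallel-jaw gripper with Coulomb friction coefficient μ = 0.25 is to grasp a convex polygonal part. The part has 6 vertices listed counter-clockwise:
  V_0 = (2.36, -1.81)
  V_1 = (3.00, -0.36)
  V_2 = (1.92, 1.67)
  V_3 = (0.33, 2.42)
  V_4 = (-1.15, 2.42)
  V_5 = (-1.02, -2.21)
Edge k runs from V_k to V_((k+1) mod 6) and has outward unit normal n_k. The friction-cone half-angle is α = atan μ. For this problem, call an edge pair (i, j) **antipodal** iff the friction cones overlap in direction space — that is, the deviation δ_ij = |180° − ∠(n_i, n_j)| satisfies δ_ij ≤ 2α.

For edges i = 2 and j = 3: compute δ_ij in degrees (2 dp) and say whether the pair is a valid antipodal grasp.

α = atan 0.25 = 14.04°;  2α = 28.07°
edge 2: e_2 = (-1.59, +0.75);  n_2 = (+0.4266, +0.9044)
edge 3: e_3 = (-1.48, +0.00);  n_3 = (+0.0000, +1.0000)
∠(n_2, n_3) = 25.25°
δ = |180° − 25.25°| = 154.75°
154.75° > 2α = 28.07°  →  invalid

δ = 154.75°, invalid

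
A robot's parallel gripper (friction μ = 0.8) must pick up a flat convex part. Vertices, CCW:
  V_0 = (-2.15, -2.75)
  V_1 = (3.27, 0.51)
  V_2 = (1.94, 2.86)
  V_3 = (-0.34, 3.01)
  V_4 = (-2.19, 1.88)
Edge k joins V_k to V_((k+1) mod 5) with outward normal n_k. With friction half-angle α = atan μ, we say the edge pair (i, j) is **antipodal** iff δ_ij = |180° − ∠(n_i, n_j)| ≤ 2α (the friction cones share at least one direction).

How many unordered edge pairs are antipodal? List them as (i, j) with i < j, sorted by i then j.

count = 4; pairs: (0,2), (0,3), (0,4), (1,4)

α = atan 0.8 = 38.66°;  2α = 77.32°
n_0 = (+0.5154, -0.8569)
n_1 = (+0.8703, +0.4925)
n_2 = (+0.0656, +0.9978)
n_3 = (-0.5213, +0.8534)
n_4 = (-1.0000, -0.0086)
  (0,1): δ = 91.52°  ·
  (0,2): δ = 34.79°  ✓
  (0,3): δ = 0.39°  ✓
  (0,4): δ = 59.47°  ✓
  (1,2): δ = 123.27°  ·
  (1,3): δ = 88.09°  ·
  (1,4): δ = 29.01°  ✓
  (2,3): δ = 144.82°  ·
  (2,4): δ = 85.74°  ·
  (3,4): δ = 120.92°  ·
antipodal pairs: 4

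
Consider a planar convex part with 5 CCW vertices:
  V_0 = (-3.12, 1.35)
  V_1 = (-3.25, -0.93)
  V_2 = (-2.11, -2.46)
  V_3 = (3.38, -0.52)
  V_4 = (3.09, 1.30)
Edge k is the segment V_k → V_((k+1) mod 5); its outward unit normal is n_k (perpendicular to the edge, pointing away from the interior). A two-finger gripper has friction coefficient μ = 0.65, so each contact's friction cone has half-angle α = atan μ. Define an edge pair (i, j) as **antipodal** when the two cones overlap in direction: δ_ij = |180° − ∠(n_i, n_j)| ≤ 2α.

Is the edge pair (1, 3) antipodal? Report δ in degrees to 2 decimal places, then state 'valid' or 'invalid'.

α = atan 0.65 = 33.02°;  2α = 66.05°
edge 1: e_1 = (+1.14, -1.53);  n_1 = (-0.8019, -0.5975)
edge 3: e_3 = (-0.29, +1.82);  n_3 = (+0.9875, +0.1574)
∠(n_1, n_3) = 152.36°
δ = |180° − 152.36°| = 27.64°
27.64° ≤ 2α = 66.05°  →  valid

δ = 27.64°, valid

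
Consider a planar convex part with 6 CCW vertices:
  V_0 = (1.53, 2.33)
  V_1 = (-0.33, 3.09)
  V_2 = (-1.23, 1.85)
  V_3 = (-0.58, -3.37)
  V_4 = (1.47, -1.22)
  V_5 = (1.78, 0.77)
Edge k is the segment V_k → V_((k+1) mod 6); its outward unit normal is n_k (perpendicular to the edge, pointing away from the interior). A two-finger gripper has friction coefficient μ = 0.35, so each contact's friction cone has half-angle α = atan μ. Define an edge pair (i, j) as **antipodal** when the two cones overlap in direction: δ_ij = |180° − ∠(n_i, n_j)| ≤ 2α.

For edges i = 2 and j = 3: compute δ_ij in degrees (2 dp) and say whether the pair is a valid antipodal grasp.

δ = 50.73°, invalid

α = atan 0.35 = 19.29°;  2α = 38.58°
edge 2: e_2 = (+0.65, -5.22);  n_2 = (-0.9923, -0.1236)
edge 3: e_3 = (+2.05, +2.15);  n_3 = (+0.7237, -0.6901)
∠(n_2, n_3) = 129.27°
δ = |180° − 129.27°| = 50.73°
50.73° > 2α = 38.58°  →  invalid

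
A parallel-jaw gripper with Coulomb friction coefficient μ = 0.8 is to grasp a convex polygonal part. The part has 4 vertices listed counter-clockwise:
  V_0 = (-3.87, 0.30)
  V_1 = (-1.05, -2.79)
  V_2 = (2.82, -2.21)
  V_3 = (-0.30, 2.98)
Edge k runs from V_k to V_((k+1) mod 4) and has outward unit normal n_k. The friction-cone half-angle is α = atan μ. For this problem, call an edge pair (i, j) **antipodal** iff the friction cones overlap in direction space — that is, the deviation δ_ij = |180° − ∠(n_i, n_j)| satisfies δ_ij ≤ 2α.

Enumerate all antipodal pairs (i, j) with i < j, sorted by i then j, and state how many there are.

count = 3; pairs: (0,2), (1,2), (1,3)

α = atan 0.8 = 38.66°;  2α = 77.32°
n_0 = (-0.7386, -0.6741)
n_1 = (+0.1482, -0.9890)
n_2 = (+0.8571, +0.5152)
n_3 = (-0.6004, +0.7997)
  (0,1): δ = 123.86°  ·
  (0,2): δ = 11.37°  ✓
  (0,3): δ = 84.51°  ·
  (1,2): δ = 67.51°  ✓
  (1,3): δ = 28.37°  ✓
  (2,3): δ = 84.12°  ·
antipodal pairs: 3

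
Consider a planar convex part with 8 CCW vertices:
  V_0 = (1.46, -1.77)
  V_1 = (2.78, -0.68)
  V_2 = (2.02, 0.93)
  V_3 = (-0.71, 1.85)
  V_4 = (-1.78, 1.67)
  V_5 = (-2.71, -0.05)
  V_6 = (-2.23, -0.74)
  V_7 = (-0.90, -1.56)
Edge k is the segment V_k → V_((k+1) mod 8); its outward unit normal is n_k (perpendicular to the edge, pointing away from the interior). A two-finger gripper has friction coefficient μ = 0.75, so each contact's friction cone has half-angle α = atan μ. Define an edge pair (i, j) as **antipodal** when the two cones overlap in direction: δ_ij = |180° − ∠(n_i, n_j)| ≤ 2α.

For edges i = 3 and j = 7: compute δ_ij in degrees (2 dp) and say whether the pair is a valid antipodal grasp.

α = atan 0.75 = 36.87°;  2α = 73.74°
edge 3: e_3 = (-1.07, -0.18);  n_3 = (-0.1659, +0.9861)
edge 7: e_7 = (+2.36, -0.21);  n_7 = (-0.0886, -0.9961)
∠(n_3, n_7) = 165.37°
δ = |180° − 165.37°| = 14.63°
14.63° ≤ 2α = 73.74°  →  valid

δ = 14.63°, valid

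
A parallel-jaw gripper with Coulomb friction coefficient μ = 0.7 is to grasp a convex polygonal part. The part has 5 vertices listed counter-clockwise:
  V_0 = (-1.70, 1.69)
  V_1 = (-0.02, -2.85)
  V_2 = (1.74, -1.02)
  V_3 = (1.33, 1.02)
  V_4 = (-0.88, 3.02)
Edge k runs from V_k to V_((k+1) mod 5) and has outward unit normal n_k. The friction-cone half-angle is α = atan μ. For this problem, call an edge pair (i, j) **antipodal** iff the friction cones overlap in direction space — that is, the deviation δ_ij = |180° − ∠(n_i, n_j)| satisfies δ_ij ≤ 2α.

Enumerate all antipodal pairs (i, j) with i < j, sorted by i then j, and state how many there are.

α = atan 0.7 = 34.99°;  2α = 69.98°
n_0 = (-0.9378, -0.3470)
n_1 = (+0.7208, -0.6932)
n_2 = (+0.9804, +0.1970)
n_3 = (+0.6710, +0.7415)
n_4 = (-0.8512, +0.5248)
  (0,1): δ = 64.19°  ✓
  (0,2): δ = 8.94°  ✓
  (0,3): δ = 27.55°  ✓
  (0,4): δ = 128.04°  ·
  (1,2): δ = 124.75°  ·
  (1,3): δ = 88.26°  ·
  (1,4): δ = 12.23°  ✓
  (2,3): δ = 143.51°  ·
  (2,4): δ = 43.02°  ✓
  (3,4): δ = 79.51°  ·
antipodal pairs: 5

count = 5; pairs: (0,1), (0,2), (0,3), (1,4), (2,4)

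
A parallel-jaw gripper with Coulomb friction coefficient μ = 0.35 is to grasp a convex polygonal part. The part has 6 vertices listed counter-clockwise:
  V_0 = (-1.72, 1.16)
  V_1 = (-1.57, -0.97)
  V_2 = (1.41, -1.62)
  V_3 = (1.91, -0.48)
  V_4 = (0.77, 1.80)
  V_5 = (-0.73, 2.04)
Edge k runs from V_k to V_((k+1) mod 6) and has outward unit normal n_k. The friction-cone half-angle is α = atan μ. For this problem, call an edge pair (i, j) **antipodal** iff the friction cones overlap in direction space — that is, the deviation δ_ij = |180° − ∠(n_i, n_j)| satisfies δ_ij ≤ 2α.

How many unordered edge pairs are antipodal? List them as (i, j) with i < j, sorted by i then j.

count = 4; pairs: (0,2), (0,3), (1,4), (2,5)

α = atan 0.35 = 19.29°;  2α = 38.58°
n_0 = (-0.9975, -0.0702)
n_1 = (-0.2131, -0.9770)
n_2 = (+0.9158, -0.4017)
n_3 = (+0.8944, +0.4472)
n_4 = (+0.1580, +0.9874)
n_5 = (-0.6644, +0.7474)
  (0,1): δ = 106.33°  ·
  (0,2): δ = 27.71°  ✓
  (0,3): δ = 22.54°  ✓
  (0,4): δ = 76.88°  ·
  (0,5): δ = 127.61°  ·
  (1,2): δ = 101.38°  ·
  (1,3): δ = 51.13°  ·
  (1,4): δ = 3.21°  ✓
  (1,5): δ = 53.94°  ·
  (2,3): δ = 129.75°  ·
  (2,4): δ = 75.41°  ·
  (2,5): δ = 24.68°  ✓
  (3,4): δ = 125.66°  ·
  (3,5): δ = 74.93°  ·
  (4,5): δ = 129.28°  ·
antipodal pairs: 4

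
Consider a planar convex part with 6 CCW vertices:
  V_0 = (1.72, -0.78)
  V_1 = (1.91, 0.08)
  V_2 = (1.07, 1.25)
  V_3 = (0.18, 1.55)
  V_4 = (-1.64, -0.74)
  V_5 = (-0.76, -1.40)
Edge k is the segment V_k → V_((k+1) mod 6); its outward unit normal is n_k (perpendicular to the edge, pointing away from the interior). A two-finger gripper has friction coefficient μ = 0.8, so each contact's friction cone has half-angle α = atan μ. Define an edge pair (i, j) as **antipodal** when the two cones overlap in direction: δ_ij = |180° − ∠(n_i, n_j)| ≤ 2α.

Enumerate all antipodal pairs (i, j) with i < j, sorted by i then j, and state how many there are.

count = 8; pairs: (0,3), (0,4), (1,3), (1,4), (1,5), (2,4), (2,5), (3,5)

α = atan 0.8 = 38.66°;  2α = 77.32°
n_0 = (+0.9765, -0.2157)
n_1 = (+0.8123, +0.5832)
n_2 = (+0.3194, +0.9476)
n_3 = (-0.7829, +0.6222)
n_4 = (-0.6000, -0.8000)
n_5 = (+0.2425, -0.9701)
  (0,1): δ = 131.87°  ·
  (0,2): δ = 96.17°  ·
  (0,3): δ = 26.02°  ✓
  (0,4): δ = 65.59°  ✓
  (0,5): δ = 116.49°  ·
  (1,2): δ = 144.30°  ·
  (1,3): δ = 74.15°  ✓
  (1,4): δ = 17.45°  ✓
  (1,5): δ = 68.36°  ✓
  (2,3): δ = 109.85°  ·
  (2,4): δ = 18.24°  ✓
  (2,5): δ = 32.66°  ✓
  (3,4): δ = 88.39°  ·
  (3,5): δ = 37.49°  ✓
  (4,5): δ = 129.09°  ·
antipodal pairs: 8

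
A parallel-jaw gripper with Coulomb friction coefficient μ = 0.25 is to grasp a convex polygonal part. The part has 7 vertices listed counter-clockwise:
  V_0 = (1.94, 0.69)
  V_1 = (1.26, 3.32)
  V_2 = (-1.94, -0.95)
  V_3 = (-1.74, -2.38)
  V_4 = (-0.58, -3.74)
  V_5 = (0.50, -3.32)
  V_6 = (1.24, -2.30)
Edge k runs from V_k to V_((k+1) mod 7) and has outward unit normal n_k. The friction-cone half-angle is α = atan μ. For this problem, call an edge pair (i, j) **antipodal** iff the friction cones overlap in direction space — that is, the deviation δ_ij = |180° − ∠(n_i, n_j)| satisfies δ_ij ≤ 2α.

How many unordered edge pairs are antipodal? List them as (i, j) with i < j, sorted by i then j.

count = 5; pairs: (0,2), (0,3), (1,5), (1,6), (2,6)

α = atan 0.25 = 14.04°;  2α = 28.07°
n_0 = (+0.9682, +0.2503)
n_1 = (-0.8002, +0.5997)
n_2 = (-0.9904, -0.1385)
n_3 = (-0.7608, -0.6489)
n_4 = (+0.3624, -0.9320)
n_5 = (+0.8094, -0.5872)
n_6 = (+0.9737, -0.2280)
  (0,1): δ = 51.35°  ·
  (0,2): δ = 6.53°  ✓
  (0,3): δ = 25.97°  ✓
  (0,4): δ = 96.75°  ·
  (0,5): δ = 129.54°  ·
  (0,6): δ = 152.33°  ·
  (1,2): δ = 135.19°  ·
  (1,3): δ = 102.69°  ·
  (1,4): δ = 31.90°  ·
  (1,5): δ = 0.89°  ✓
  (1,6): δ = 23.67°  ✓
  (2,3): δ = 147.50°  ·
  (2,4): δ = 76.71°  ·
  (2,5): δ = 43.92°  ·
  (2,6): δ = 21.14°  ✓
  (3,4): δ = 109.21°  ·
  (3,5): δ = 76.42°  ·
  (3,6): δ = 53.64°  ·
  (4,5): δ = 147.21°  ·
  (4,6): δ = 124.43°  ·
  (5,6): δ = 157.22°  ·
antipodal pairs: 5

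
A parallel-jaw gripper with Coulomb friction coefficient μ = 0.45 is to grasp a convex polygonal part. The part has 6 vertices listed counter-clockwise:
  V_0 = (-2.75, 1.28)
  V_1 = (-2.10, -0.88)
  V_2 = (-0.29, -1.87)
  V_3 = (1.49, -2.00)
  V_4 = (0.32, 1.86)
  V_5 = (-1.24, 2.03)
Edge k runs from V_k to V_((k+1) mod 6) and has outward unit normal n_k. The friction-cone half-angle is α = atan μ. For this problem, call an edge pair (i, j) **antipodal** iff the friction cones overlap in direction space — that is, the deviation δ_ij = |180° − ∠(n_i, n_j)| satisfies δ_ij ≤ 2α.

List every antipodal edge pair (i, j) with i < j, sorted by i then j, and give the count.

count = 5; pairs: (0,3), (1,3), (1,4), (2,4), (2,5)

α = atan 0.45 = 24.23°;  2α = 48.46°
n_0 = (-0.9576, -0.2882)
n_1 = (-0.4799, -0.8773)
n_2 = (-0.0728, -0.9973)
n_3 = (+0.9570, +0.2901)
n_4 = (+0.1083, +0.9941)
n_5 = (-0.4448, +0.8956)
  (0,1): δ = 135.42°  ·
  (0,2): δ = 110.93°  ·
  (0,3): δ = 0.11°  ✓
  (0,4): δ = 67.03°  ·
  (0,5): δ = 99.67°  ·
  (1,2): δ = 155.50°  ·
  (1,3): δ = 44.46°  ✓
  (1,4): δ = 22.46°  ✓
  (1,5): δ = 55.09°  ·
  (2,3): δ = 68.96°  ·
  (2,4): δ = 2.04°  ✓
  (2,5): δ = 30.59°  ✓
  (3,4): δ = 113.08°  ·
  (3,5): δ = 80.45°  ·
  (4,5): δ = 147.37°  ·
antipodal pairs: 5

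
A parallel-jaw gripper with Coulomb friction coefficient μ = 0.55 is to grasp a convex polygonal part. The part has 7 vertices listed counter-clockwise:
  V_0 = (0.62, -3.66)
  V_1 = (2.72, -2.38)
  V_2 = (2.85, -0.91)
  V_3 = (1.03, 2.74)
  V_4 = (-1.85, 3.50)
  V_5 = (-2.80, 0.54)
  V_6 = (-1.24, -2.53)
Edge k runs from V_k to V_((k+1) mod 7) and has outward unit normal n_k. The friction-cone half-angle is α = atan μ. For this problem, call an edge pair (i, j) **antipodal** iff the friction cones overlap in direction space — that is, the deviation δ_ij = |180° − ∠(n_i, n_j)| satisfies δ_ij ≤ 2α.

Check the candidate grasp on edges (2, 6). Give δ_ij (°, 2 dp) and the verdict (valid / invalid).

α = atan 0.55 = 28.81°;  2α = 57.62°
edge 2: e_2 = (-1.82, +3.65);  n_2 = (+0.8949, +0.4462)
edge 6: e_6 = (+1.86, -1.13);  n_6 = (-0.5192, -0.8546)
∠(n_2, n_6) = 147.78°
δ = |180° − 147.78°| = 32.22°
32.22° ≤ 2α = 57.62°  →  valid

δ = 32.22°, valid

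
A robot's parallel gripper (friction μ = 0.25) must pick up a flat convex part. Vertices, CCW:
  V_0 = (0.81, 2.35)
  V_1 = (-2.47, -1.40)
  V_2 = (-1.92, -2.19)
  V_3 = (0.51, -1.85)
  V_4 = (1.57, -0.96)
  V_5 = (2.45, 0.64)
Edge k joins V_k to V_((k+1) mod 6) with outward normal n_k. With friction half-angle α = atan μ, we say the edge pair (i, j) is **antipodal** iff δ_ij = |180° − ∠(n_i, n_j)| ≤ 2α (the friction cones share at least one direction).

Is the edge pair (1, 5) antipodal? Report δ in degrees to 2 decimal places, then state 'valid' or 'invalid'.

δ = 8.96°, valid

α = atan 0.25 = 14.04°;  2α = 28.07°
edge 1: e_1 = (+0.55, -0.79);  n_1 = (-0.8207, -0.5714)
edge 5: e_5 = (-1.64, +1.71);  n_5 = (+0.7217, +0.6922)
∠(n_1, n_5) = 171.04°
δ = |180° − 171.04°| = 8.96°
8.96° ≤ 2α = 28.07°  →  valid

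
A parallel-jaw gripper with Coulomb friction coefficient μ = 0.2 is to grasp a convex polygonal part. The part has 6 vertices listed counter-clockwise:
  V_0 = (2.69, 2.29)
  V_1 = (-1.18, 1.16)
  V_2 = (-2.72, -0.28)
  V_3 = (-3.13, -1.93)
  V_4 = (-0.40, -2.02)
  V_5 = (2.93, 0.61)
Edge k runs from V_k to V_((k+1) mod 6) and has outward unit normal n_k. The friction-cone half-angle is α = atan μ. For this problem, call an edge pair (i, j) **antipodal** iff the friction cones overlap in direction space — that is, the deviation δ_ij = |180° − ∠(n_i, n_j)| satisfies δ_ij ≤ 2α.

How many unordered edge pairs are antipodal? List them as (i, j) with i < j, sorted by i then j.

count = 4; pairs: (0,3), (0,4), (1,4), (2,5)

α = atan 0.2 = 11.31°;  2α = 22.62°
n_0 = (-0.2803, +0.9599)
n_1 = (-0.6830, +0.7304)
n_2 = (-0.9705, +0.2412)
n_3 = (-0.0329, -0.9995)
n_4 = (+0.6198, -0.7848)
n_5 = (+0.9899, +0.1414)
  (0,1): δ = 153.20°  ·
  (0,2): δ = 120.23°  ·
  (0,3): δ = 18.17°  ✓
  (0,4): δ = 22.02°  ✓
  (0,5): δ = 81.85°  ·
  (1,2): δ = 147.03°  ·
  (1,3): δ = 44.97°  ·
  (1,4): δ = 4.78°  ✓
  (1,5): δ = 55.05°  ·
  (2,3): δ = 77.93°  ·
  (2,4): δ = 37.74°  ·
  (2,5): δ = 22.08°  ✓
  (3,4): δ = 139.81°  ·
  (3,5): δ = 79.98°  ·
  (4,5): δ = 120.17°  ·
antipodal pairs: 4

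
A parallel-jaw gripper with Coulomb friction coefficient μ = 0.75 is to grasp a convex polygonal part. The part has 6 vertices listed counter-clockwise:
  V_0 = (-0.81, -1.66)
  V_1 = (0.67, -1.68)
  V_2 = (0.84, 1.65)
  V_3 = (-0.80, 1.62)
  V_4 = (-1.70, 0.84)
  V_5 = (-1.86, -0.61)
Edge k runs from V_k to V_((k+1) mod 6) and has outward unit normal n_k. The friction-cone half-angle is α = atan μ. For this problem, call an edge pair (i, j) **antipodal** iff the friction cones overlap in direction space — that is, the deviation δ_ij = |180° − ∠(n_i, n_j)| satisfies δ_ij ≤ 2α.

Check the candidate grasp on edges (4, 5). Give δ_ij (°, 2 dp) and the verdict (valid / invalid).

α = atan 0.75 = 36.87°;  2α = 73.74°
edge 4: e_4 = (-0.16, -1.45);  n_4 = (-0.9940, +0.1097)
edge 5: e_5 = (+1.05, -1.05);  n_5 = (-0.7071, -0.7071)
∠(n_4, n_5) = 51.30°
δ = |180° − 51.30°| = 128.70°
128.70° > 2α = 73.74°  →  invalid

δ = 128.70°, invalid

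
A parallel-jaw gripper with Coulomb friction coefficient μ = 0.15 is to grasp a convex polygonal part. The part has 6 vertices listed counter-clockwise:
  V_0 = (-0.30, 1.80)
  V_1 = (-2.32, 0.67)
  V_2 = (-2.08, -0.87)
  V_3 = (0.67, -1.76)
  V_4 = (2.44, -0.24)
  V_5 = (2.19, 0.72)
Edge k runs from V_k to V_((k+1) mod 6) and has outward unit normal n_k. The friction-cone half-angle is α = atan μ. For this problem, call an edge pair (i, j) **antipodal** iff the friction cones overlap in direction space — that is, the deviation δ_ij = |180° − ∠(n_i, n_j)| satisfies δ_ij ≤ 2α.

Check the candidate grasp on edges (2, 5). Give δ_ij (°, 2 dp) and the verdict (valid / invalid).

α = atan 0.15 = 8.53°;  2α = 17.06°
edge 2: e_2 = (+2.75, -0.89);  n_2 = (-0.3079, -0.9514)
edge 5: e_5 = (-2.49, +1.08);  n_5 = (+0.3979, +0.9174)
∠(n_2, n_5) = 174.49°
δ = |180° − 174.49°| = 5.51°
5.51° ≤ 2α = 17.06°  →  valid

δ = 5.51°, valid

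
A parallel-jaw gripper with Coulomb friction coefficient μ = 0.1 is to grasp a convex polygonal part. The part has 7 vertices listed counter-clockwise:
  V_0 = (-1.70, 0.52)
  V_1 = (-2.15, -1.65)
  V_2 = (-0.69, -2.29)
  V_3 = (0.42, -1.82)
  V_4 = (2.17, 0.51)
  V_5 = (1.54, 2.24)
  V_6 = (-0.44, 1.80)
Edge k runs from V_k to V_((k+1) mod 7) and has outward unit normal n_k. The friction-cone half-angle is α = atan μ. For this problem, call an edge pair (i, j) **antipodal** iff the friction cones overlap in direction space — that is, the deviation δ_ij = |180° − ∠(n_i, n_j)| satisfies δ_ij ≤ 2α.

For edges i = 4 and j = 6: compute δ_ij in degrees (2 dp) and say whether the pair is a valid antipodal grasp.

δ = 64.56°, invalid

α = atan 0.1 = 5.71°;  2α = 11.42°
edge 4: e_4 = (-0.63, +1.73);  n_4 = (+0.9396, +0.3422)
edge 6: e_6 = (-1.26, -1.28);  n_6 = (-0.7127, +0.7015)
∠(n_4, n_6) = 115.44°
δ = |180° − 115.44°| = 64.56°
64.56° > 2α = 11.42°  →  invalid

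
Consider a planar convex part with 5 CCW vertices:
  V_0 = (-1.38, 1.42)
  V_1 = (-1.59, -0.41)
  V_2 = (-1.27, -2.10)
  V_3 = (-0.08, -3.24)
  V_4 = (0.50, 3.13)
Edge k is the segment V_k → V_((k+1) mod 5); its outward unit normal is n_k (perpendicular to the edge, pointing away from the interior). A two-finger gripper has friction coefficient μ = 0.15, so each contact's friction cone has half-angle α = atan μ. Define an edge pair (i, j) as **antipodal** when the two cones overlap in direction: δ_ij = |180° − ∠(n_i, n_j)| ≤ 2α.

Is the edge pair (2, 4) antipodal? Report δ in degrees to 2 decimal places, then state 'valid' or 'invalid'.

δ = 86.06°, invalid

α = atan 0.15 = 8.53°;  2α = 17.06°
edge 2: e_2 = (+1.19, -1.14);  n_2 = (-0.6918, -0.7221)
edge 4: e_4 = (-1.88, -1.71);  n_4 = (-0.6729, +0.7398)
∠(n_2, n_4) = 93.94°
δ = |180° − 93.94°| = 86.06°
86.06° > 2α = 17.06°  →  invalid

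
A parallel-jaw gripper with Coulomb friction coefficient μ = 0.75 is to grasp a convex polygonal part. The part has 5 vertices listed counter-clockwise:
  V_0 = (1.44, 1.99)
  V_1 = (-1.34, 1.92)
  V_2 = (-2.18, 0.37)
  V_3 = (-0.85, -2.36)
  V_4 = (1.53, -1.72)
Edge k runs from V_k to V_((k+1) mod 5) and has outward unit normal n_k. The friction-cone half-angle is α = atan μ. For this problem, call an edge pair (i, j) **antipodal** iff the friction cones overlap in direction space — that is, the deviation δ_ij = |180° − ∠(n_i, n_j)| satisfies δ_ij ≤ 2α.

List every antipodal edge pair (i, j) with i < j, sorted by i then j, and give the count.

α = atan 0.75 = 36.87°;  2α = 73.74°
n_0 = (-0.0252, +0.9997)
n_1 = (-0.8792, +0.4765)
n_2 = (-0.8990, -0.4380)
n_3 = (+0.2597, -0.9657)
n_4 = (+0.9997, +0.0243)
  (0,1): δ = 119.90°  ·
  (0,2): δ = 65.47°  ✓
  (0,3): δ = 13.61°  ✓
  (0,4): δ = 89.95°  ·
  (1,2): δ = 125.57°  ·
  (1,3): δ = 46.49°  ✓
  (1,4): δ = 29.84°  ✓
  (2,3): δ = 100.92°  ·
  (2,4): δ = 24.58°  ✓
  (3,4): δ = 103.66°  ·
antipodal pairs: 5

count = 5; pairs: (0,2), (0,3), (1,3), (1,4), (2,4)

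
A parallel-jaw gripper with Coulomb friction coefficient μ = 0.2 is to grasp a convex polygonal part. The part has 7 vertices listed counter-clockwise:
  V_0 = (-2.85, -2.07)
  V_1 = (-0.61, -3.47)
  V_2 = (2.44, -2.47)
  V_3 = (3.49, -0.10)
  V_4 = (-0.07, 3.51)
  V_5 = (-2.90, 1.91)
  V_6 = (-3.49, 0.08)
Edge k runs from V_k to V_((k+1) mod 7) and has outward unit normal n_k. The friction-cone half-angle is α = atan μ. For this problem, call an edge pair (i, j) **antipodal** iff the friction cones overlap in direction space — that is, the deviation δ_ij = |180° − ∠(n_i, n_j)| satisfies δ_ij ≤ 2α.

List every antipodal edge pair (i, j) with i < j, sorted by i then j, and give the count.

α = atan 0.2 = 11.31°;  2α = 22.62°
n_0 = (-0.5300, -0.8480)
n_1 = (+0.3116, -0.9502)
n_2 = (+0.9143, -0.4051)
n_3 = (+0.7120, +0.7022)
n_4 = (-0.4922, +0.8705)
n_5 = (-0.9518, +0.3069)
n_6 = (-0.9584, -0.2853)
  (0,1): δ = 129.84°  ·
  (0,2): δ = 81.89°  ·
  (0,3): δ = 13.39°  ✓
  (0,4): δ = 61.49°  ·
  (0,5): δ = 104.14°  ·
  (0,6): δ = 138.58°  ·
  (1,2): δ = 132.05°  ·
  (1,3): δ = 63.55°  ·
  (1,4): δ = 11.33°  ✓
  (1,5): δ = 53.98°  ·
  (1,6): δ = 88.42°  ·
  (2,3): δ = 111.50°  ·
  (2,4): δ = 36.62°  ·
  (2,5): δ = 6.03°  ✓
  (2,6): δ = 40.47°  ·
  (3,4): δ = 105.12°  ·
  (3,5): δ = 62.47°  ·
  (3,6): δ = 28.02°  ·
  (4,5): δ = 137.35°  ·
  (4,6): δ = 102.91°  ·
  (5,6): δ = 145.55°  ·
antipodal pairs: 3

count = 3; pairs: (0,3), (1,4), (2,5)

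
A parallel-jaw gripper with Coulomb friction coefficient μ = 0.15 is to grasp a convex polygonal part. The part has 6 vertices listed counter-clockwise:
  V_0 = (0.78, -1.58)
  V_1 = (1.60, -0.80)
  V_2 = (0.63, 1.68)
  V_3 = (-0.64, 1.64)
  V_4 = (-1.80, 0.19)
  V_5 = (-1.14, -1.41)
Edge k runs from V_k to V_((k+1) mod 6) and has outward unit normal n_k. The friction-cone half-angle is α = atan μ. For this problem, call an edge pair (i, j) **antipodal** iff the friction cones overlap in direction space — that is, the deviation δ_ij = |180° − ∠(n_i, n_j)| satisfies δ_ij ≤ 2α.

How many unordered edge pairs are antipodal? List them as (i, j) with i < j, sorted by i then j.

α = atan 0.15 = 8.53°;  2α = 17.06°
n_0 = (+0.6892, -0.7246)
n_1 = (+0.9313, +0.3643)
n_2 = (-0.0315, +0.9995)
n_3 = (-0.7809, +0.6247)
n_4 = (-0.9244, -0.3813)
n_5 = (-0.0882, -0.9961)
  (0,1): δ = 112.21°  ·
  (0,2): δ = 41.76°  ·
  (0,3): δ = 7.77°  ✓
  (0,4): δ = 68.85°  ·
  (0,5): δ = 131.37°  ·
  (1,2): δ = 109.56°  ·
  (1,3): δ = 60.02°  ·
  (1,4): δ = 1.05°  ✓
  (1,5): δ = 63.58°  ·
  (2,3): δ = 130.46°  ·
  (2,4): δ = 69.39°  ·
  (2,5): δ = 6.86°  ✓
  (3,4): δ = 118.92°  ·
  (3,5): δ = 56.40°  ·
  (4,5): δ = 117.48°  ·
antipodal pairs: 3

count = 3; pairs: (0,3), (1,4), (2,5)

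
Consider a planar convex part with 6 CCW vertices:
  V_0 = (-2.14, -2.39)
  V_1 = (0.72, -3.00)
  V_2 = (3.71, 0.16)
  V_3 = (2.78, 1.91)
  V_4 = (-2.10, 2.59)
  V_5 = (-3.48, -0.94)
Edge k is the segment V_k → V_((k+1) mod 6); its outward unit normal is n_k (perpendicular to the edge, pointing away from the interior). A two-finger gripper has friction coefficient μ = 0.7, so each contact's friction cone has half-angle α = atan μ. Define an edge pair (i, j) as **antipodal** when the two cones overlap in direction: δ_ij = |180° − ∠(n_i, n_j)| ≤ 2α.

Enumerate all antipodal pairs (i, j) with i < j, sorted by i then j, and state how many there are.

count = 7; pairs: (0,2), (0,3), (1,3), (1,4), (2,4), (2,5), (3,5)

α = atan 0.7 = 34.99°;  2α = 69.98°
n_0 = (-0.2086, -0.9780)
n_1 = (+0.7264, -0.6873)
n_2 = (+0.8831, +0.4693)
n_3 = (+0.1380, +0.9904)
n_4 = (-0.9314, +0.3641)
n_5 = (-0.7344, -0.6787)
  (0,1): δ = 121.38°  ·
  (0,2): δ = 49.97°  ✓
  (0,3): δ = 4.11°  ✓
  (0,4): δ = 80.69°  ·
  (0,5): δ = 144.78°  ·
  (1,2): δ = 108.60°  ·
  (1,3): δ = 54.52°  ✓
  (1,4): δ = 22.06°  ✓
  (1,5): δ = 86.16°  ·
  (2,3): δ = 125.92°  ·
  (2,4): δ = 49.34°  ✓
  (2,5): δ = 14.75°  ✓
  (3,4): δ = 103.42°  ·
  (3,5): δ = 39.33°  ✓
  (4,5): δ = 115.91°  ·
antipodal pairs: 7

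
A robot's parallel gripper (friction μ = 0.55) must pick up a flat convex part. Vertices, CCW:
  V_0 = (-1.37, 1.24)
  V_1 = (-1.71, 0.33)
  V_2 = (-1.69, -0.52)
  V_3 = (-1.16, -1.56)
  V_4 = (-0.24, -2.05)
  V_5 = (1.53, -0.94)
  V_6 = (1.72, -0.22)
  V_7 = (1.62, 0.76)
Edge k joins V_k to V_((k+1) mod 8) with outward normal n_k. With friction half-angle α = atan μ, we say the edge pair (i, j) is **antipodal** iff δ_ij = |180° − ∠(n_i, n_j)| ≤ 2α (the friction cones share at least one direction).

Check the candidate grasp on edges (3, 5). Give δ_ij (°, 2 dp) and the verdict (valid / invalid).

δ = 76.74°, invalid

α = atan 0.55 = 28.81°;  2α = 57.62°
edge 3: e_3 = (+0.92, -0.49);  n_3 = (-0.4701, -0.8826)
edge 5: e_5 = (+0.19, +0.72);  n_5 = (+0.9669, -0.2552)
∠(n_3, n_5) = 103.26°
δ = |180° − 103.26°| = 76.74°
76.74° > 2α = 57.62°  →  invalid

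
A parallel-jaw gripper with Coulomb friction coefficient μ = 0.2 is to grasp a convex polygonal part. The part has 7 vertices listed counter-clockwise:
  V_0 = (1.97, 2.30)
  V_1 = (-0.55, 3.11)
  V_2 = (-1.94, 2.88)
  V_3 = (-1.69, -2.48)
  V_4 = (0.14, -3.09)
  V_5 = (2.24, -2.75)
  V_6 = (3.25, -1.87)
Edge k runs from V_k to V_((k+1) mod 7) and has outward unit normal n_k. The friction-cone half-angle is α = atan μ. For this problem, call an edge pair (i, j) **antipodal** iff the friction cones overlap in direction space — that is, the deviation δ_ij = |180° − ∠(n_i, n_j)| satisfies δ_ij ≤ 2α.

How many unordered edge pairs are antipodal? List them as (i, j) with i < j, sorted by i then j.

α = atan 0.2 = 11.31°;  2α = 22.62°
n_0 = (+0.3060, +0.9520)
n_1 = (-0.1632, +0.9866)
n_2 = (-0.9989, -0.0466)
n_3 = (-0.3162, -0.9487)
n_4 = (+0.1598, -0.9871)
n_5 = (+0.6569, -0.7540)
n_6 = (+0.9560, +0.2934)
  (0,1): δ = 152.79°  ·
  (0,2): δ = 69.51°  ·
  (0,3): δ = 0.62°  ✓
  (0,4): δ = 27.02°  ·
  (0,5): δ = 58.88°  ·
  (0,6): δ = 124.88°  ·
  (1,2): δ = 96.73°  ·
  (1,3): δ = 27.83°  ·
  (1,4): δ = 0.20°  ✓
  (1,5): δ = 31.67°  ·
  (1,6): δ = 97.67°  ·
  (2,3): δ = 111.11°  ·
  (2,4): δ = 83.47°  ·
  (2,5): δ = 51.61°  ·
  (2,6): δ = 14.39°  ✓
  (3,4): δ = 152.37°  ·
  (3,5): δ = 120.50°  ·
  (3,6): δ = 54.50°  ·
  (4,5): δ = 148.13°  ·
  (4,6): δ = 82.13°  ·
  (5,6): δ = 114.00°  ·
antipodal pairs: 3

count = 3; pairs: (0,3), (1,4), (2,6)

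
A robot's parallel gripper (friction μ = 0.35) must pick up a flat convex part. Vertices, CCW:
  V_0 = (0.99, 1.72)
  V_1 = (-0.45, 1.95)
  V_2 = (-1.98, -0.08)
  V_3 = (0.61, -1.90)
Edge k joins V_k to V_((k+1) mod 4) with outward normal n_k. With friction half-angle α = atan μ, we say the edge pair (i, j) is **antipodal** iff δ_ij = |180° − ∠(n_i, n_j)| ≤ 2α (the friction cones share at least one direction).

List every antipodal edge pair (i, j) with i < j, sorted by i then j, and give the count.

count = 2; pairs: (0,2), (1,3)

α = atan 0.35 = 19.29°;  2α = 38.58°
n_0 = (+0.1577, +0.9875)
n_1 = (-0.7986, +0.6019)
n_2 = (-0.5749, -0.8182)
n_3 = (+0.9945, -0.1044)
  (0,1): δ = 117.93°  ·
  (0,2): δ = 26.02°  ✓
  (0,3): δ = 93.08°  ·
  (1,2): δ = 88.09°  ·
  (1,3): δ = 31.01°  ✓
  (2,3): δ = 60.90°  ·
antipodal pairs: 2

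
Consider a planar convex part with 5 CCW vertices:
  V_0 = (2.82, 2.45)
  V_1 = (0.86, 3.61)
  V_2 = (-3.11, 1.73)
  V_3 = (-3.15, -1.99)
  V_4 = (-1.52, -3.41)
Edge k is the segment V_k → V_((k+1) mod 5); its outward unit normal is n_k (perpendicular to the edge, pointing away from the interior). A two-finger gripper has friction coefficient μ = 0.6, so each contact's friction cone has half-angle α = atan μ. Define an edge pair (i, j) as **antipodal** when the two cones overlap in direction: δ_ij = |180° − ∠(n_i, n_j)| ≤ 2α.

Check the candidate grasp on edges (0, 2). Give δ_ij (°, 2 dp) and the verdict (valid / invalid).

α = atan 0.6 = 30.96°;  2α = 61.93°
edge 0: e_0 = (-1.96, +1.16);  n_0 = (+0.5093, +0.8606)
edge 2: e_2 = (-0.04, -3.72);  n_2 = (-0.9999, +0.0108)
∠(n_0, n_2) = 120.00°
δ = |180° − 120.00°| = 60.00°
60.00° ≤ 2α = 61.93°  →  valid

δ = 60.00°, valid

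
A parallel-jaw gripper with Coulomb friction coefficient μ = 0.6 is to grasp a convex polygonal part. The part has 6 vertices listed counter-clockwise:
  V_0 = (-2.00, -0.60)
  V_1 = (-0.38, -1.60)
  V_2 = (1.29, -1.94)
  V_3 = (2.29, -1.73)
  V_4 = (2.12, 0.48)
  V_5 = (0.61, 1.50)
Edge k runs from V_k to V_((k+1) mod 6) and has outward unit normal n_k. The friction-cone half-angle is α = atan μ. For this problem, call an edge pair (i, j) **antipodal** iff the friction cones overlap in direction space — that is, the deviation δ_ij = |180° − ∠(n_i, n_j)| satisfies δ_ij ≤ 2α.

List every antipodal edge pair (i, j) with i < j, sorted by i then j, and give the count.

α = atan 0.6 = 30.96°;  2α = 61.93°
n_0 = (-0.5253, -0.8509)
n_1 = (-0.1995, -0.9799)
n_2 = (+0.2055, -0.9787)
n_3 = (+0.9971, +0.0767)
n_4 = (+0.5598, +0.8287)
n_5 = (-0.6269, +0.7791)
  (0,1): δ = 159.82°  ·
  (0,2): δ = 136.45°  ·
  (0,3): δ = 53.91°  ✓
  (0,4): δ = 2.35°  ✓
  (0,5): δ = 70.51°  ·
  (1,2): δ = 156.63°  ·
  (1,3): δ = 74.09°  ·
  (1,4): δ = 22.53°  ✓
  (1,5): δ = 50.33°  ✓
  (2,3): δ = 97.46°  ·
  (2,4): δ = 45.90°  ✓
  (2,5): δ = 26.96°  ✓
  (3,4): δ = 128.44°  ·
  (3,5): δ = 55.58°  ✓
  (4,5): δ = 107.14°  ·
antipodal pairs: 7

count = 7; pairs: (0,3), (0,4), (1,4), (1,5), (2,4), (2,5), (3,5)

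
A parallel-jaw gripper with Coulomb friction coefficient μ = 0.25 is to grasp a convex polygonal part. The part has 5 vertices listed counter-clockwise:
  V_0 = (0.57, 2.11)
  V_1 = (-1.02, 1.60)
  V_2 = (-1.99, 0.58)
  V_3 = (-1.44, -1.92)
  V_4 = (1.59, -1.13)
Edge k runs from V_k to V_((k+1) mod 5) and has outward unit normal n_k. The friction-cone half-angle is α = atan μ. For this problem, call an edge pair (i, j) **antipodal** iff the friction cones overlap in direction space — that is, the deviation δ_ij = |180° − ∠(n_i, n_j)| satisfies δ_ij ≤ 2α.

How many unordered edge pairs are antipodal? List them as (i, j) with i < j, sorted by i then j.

count = 2; pairs: (0,3), (2,4)

α = atan 0.25 = 14.04°;  2α = 28.07°
n_0 = (-0.3054, +0.9522)
n_1 = (-0.7246, +0.6891)
n_2 = (-0.9766, -0.2149)
n_3 = (+0.2523, -0.9677)
n_4 = (+0.9538, +0.3003)
  (0,1): δ = 151.34°  ·
  (0,2): δ = 95.38°  ·
  (0,3): δ = 3.17°  ✓
  (0,4): δ = 89.69°  ·
  (1,2): δ = 124.03°  ·
  (1,3): δ = 31.83°  ·
  (1,4): δ = 61.04°  ·
  (2,3): δ = 87.79°  ·
  (2,4): δ = 5.07°  ✓
  (3,4): δ = 87.14°  ·
antipodal pairs: 2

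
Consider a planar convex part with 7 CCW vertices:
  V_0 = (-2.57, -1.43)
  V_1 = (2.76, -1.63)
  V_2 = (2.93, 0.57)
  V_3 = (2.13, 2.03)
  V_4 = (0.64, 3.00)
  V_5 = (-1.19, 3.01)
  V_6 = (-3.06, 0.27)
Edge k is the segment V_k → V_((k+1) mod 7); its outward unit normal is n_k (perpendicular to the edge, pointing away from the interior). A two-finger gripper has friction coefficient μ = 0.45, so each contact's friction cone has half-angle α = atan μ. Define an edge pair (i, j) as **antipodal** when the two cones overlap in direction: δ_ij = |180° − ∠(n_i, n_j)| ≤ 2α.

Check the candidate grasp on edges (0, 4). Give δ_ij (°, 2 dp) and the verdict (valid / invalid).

δ = 1.84°, valid

α = atan 0.45 = 24.23°;  2α = 48.46°
edge 0: e_0 = (+5.33, -0.20);  n_0 = (-0.0375, -0.9993)
edge 4: e_4 = (-1.83, +0.01);  n_4 = (+0.0055, +1.0000)
∠(n_0, n_4) = 178.16°
δ = |180° − 178.16°| = 1.84°
1.84° ≤ 2α = 48.46°  →  valid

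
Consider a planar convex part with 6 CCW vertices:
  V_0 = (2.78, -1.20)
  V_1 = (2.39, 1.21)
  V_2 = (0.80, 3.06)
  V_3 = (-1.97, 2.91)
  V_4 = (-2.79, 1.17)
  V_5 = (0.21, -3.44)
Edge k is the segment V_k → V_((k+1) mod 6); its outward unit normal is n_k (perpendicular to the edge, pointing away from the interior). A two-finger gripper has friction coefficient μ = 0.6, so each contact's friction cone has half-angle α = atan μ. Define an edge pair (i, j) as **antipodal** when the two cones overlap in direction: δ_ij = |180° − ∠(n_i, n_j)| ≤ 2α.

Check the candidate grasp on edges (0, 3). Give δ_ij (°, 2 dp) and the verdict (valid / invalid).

δ = 34.43°, valid

α = atan 0.6 = 30.96°;  2α = 61.93°
edge 0: e_0 = (-0.39, +2.41);  n_0 = (+0.9872, +0.1597)
edge 3: e_3 = (-0.82, -1.74);  n_3 = (-0.9046, +0.4263)
∠(n_0, n_3) = 145.57°
δ = |180° − 145.57°| = 34.43°
34.43° ≤ 2α = 61.93°  →  valid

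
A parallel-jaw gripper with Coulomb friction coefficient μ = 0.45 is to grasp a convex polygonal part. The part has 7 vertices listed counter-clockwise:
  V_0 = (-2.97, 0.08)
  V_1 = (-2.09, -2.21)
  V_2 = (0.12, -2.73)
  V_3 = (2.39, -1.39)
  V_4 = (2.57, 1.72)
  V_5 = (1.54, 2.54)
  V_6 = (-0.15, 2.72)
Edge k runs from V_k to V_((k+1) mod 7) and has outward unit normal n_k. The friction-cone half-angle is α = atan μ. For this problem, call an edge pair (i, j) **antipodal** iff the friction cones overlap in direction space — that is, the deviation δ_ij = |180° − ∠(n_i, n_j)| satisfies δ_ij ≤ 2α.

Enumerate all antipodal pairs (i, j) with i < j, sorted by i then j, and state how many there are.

α = atan 0.45 = 24.23°;  2α = 48.46°
n_0 = (-0.9335, -0.3587)
n_1 = (-0.2290, -0.9734)
n_2 = (+0.5083, -0.8612)
n_3 = (+0.9983, -0.0578)
n_4 = (+0.6228, +0.7823)
n_5 = (+0.1059, +0.9944)
n_6 = (-0.6834, +0.7300)
  (0,1): δ = 124.26°  ·
  (0,2): δ = 80.47°  ·
  (0,3): δ = 24.33°  ✓
  (0,4): δ = 30.46°  ✓
  (0,5): δ = 62.90°  ·
  (0,6): δ = 112.09°  ·
  (1,2): δ = 136.21°  ·
  (1,3): δ = 80.07°  ·
  (1,4): δ = 25.28°  ✓
  (1,5): δ = 7.16°  ✓
  (1,6): δ = 56.35°  ·
  (2,3): δ = 123.87°  ·
  (2,4): δ = 69.08°  ·
  (2,5): δ = 36.63°  ✓
  (2,6): δ = 12.56°  ✓
  (3,4): δ = 125.21°  ·
  (3,5): δ = 92.77°  ·
  (3,6): δ = 43.58°  ✓
  (4,5): δ = 147.56°  ·
  (4,6): δ = 98.36°  ·
  (5,6): δ = 130.81°  ·
antipodal pairs: 7

count = 7; pairs: (0,3), (0,4), (1,4), (1,5), (2,5), (2,6), (3,6)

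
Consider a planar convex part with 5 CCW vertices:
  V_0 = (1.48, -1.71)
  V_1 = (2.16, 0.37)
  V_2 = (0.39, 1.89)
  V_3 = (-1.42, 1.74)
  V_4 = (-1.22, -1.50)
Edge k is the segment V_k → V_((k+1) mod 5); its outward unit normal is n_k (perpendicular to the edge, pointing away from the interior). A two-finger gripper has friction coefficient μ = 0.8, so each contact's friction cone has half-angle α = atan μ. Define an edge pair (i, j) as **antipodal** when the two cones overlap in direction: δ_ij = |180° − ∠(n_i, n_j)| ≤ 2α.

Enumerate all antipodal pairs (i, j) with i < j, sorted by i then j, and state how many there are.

α = atan 0.8 = 38.66°;  2α = 77.32°
n_0 = (+0.9505, -0.3107)
n_1 = (+0.6515, +0.7587)
n_2 = (-0.0826, +0.9966)
n_3 = (-0.9981, -0.0616)
n_4 = (-0.0775, -0.9970)
  (0,1): δ = 112.55°  ·
  (0,2): δ = 67.16°  ✓
  (0,3): δ = 21.64°  ✓
  (0,4): δ = 103.66°  ·
  (1,2): δ = 134.61°  ·
  (1,3): δ = 45.81°  ✓
  (1,4): δ = 36.21°  ✓
  (2,3): δ = 91.21°  ·
  (2,4): δ = 9.18°  ✓
  (3,4): δ = 97.98°  ·
antipodal pairs: 5

count = 5; pairs: (0,2), (0,3), (1,3), (1,4), (2,4)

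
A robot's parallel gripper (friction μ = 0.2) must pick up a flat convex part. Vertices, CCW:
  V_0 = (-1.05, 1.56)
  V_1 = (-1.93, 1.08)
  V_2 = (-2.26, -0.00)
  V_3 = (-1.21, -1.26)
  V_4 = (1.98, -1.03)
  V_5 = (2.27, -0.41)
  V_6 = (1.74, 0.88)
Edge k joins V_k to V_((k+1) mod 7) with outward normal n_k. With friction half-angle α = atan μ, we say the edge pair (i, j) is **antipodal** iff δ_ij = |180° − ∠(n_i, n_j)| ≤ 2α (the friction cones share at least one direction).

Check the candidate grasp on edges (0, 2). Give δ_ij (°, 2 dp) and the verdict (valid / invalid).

α = atan 0.2 = 11.31°;  2α = 22.62°
edge 0: e_0 = (-0.88, -0.48);  n_0 = (-0.4789, +0.8779)
edge 2: e_2 = (+1.05, -1.26);  n_2 = (-0.7682, -0.6402)
∠(n_0, n_2) = 101.20°
δ = |180° − 101.20°| = 78.80°
78.80° > 2α = 22.62°  →  invalid

δ = 78.80°, invalid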